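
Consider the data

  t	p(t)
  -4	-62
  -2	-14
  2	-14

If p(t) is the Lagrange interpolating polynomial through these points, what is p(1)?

L_0(1) = (3)·(-1)/[(-2)·(-6)] = -1/4
L_1(1) = (5)·(-1)/[(2)·(-4)] = 5/8
L_2(1) = (5)·(3)/[(6)·(4)] = 5/8
Sum: (-62)·(-1/4) + (-14)·(5/8) + (-14)·(5/8) = -2

-2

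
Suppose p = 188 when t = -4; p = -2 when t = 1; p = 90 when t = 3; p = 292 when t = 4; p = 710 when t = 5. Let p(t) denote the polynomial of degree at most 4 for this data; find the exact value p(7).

2674

Evaluate each Lagrange basis at t = 7:
L_0(7) = (6)·(4)·(3)·(2)/[(-5)·(-7)·(-8)·(-9)] = 2/35
L_1(7) = (11)·(4)·(3)·(2)/[(5)·(-2)·(-3)·(-4)] = -11/5
L_2(7) = (11)·(6)·(3)·(2)/[(7)·(2)·(-1)·(-2)] = 99/7
L_3(7) = (11)·(6)·(4)·(2)/[(8)·(3)·(1)·(-1)] = -22
L_4(7) = (11)·(6)·(4)·(3)/[(9)·(4)·(2)·(1)] = 11
Sum: 188·(2/35) + (-2)·(-11/5) + 90·(99/7) + 292·(-22) + 710·(11) = 2674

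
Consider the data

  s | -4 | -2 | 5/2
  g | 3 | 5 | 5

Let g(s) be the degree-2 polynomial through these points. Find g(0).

75/13

Evaluate each Lagrange basis at s = 0:
L_0(0) = (2)·(-5/2)/[(-2)·(-13/2)] = -5/13
L_1(0) = (4)·(-5/2)/[(2)·(-9/2)] = 10/9
L_2(0) = (4)·(2)/[(13/2)·(9/2)] = 32/117
Sum: 3·(-5/13) + 5·(10/9) + 5·(32/117) = 75/13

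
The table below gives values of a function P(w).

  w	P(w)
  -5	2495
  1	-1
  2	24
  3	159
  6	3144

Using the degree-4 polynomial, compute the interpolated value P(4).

Using Newton's divided-difference form:
P[-5,1] = (-1 - 2495) / (1 - (-5)) = -416
P[1,2] = (24 - (-1)) / (2 - 1) = 25
P[2,3] = (159 - 24) / (3 - 2) = 135
P[3,6] = (3144 - 159) / (6 - 3) = 995
P[-5,1,2] = (25 - (-416)) / (2 - (-5)) = 63
P[1,2,3] = (135 - 25) / (3 - 1) = 55
P[2,3,6] = (995 - 135) / (6 - 2) = 215
P[-5,1,2,3] = (55 - 63) / (3 - (-5)) = -1
P[1,2,3,6] = (215 - 55) / (6 - 1) = 32
P[-5,1,2,3,6] = (32 - (-1)) / (6 - (-5)) = 3
P(4) = 2495 + (-416)·(9) + 63·(9)·(3) + (-1)·(9)·(3)·(2) + 3·(9)·(3)·(2)·(1) = 560

560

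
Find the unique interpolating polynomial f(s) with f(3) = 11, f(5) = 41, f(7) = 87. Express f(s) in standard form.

Newton's divided differences:
f[3,5] = (41 - 11) / (5 - 3) = 15
f[5,7] = (87 - 41) / (7 - 5) = 23
f[3,5,7] = (23 - 15) / (7 - 3) = 2
f(s) = 11 + 15·(s - 3) + 2·(s - 3)(s - 5)
Expanding: f(s) = 2s^2 - s - 4

f(s) = 2s^2 - s - 4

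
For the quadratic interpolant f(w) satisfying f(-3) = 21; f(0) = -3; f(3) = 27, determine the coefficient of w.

L_0(w) = w(w - 3) / [18] = (1/18)w^2 - (1/6)w
L_1(w) = (w + 3)(w - 3) / [-9] = -(1/9)w^2 + 1
L_2(w) = (w + 3)w / [18] = (1/18)w^2 + (1/6)w
f(w) = 21·L_0 + (-3)·L_1 + 27·L_2
Only the coefficient of w is needed; take it from each L_i and combine:
21·(-1/6) + (-3)·(0) + 27·(1/6) = 1

1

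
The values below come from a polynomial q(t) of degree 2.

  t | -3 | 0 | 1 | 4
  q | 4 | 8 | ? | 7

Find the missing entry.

The 3 known values determine q uniquely (degree ≤ 2).
L_0(1) = (1)·(-3)/[(-3)·(-7)] = -1/7
L_1(1) = (4)·(-3)/[(3)·(-4)] = 1
L_2(1) = (4)·(1)/[(7)·(4)] = 1/7
Sum: 4·(-1/7) + 8·(1) + 7·(1/7) = 59/7

59/7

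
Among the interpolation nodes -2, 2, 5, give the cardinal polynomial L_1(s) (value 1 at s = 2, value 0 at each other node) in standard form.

L_1(s) = -(1/12)s^2 + (1/4)s + 5/6

L_1(s) = (s + 2)(s - 5) / [(4)·(-3)]
       = (s^2 - 3s - 10) / (-12)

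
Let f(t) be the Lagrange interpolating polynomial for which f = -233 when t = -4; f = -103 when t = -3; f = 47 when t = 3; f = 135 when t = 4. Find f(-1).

Evaluate each Lagrange basis at t = -1:
L_0(-1) = (2)·(-4)·(-5)/[(-1)·(-7)·(-8)] = -5/7
L_1(-1) = (3)·(-4)·(-5)/[(1)·(-6)·(-7)] = 10/7
L_2(-1) = (3)·(2)·(-5)/[(7)·(6)·(-1)] = 5/7
L_3(-1) = (3)·(2)·(-4)/[(8)·(7)·(1)] = -3/7
Sum: (-233)·(-5/7) + (-103)·(10/7) + 47·(5/7) + 135·(-3/7) = -5

-5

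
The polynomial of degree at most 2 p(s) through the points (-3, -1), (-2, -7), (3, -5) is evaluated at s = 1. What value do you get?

Using Newton's divided-difference form:
p[-3,-2] = (-7 - (-1)) / (-2 - (-3)) = -6
p[-2,3] = (-5 - (-7)) / (3 - (-2)) = 2/5
p[-3,-2,3] = (2/5 - (-6)) / (3 - (-3)) = 16/15
p(1) = -1 + (-6)·(4) + (16/15)·(4)·(3) = -61/5

-61/5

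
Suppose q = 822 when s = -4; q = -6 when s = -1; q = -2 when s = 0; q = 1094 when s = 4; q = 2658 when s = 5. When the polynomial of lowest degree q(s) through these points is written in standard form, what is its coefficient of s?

2

L_0(s) = (s + 1)s(s - 4)(s - 5) / [864] = (1/864)s^4 - (1/108)s^3 + (11/864)s^2 + (5/216)s
L_1(s) = (s + 4)s(s - 4)(s - 5) / [-90] = -(1/90)s^4 + (1/18)s^3 + (8/45)s^2 - (8/9)s
L_2(s) = (s + 4)(s + 1)(s - 4)(s - 5) / [80] = (1/80)s^4 - (1/20)s^3 - (21/80)s^2 + (4/5)s + 1
L_3(s) = (s + 4)(s + 1)s(s - 5) / [-160] = -(1/160)s^4 + (21/160)s^2 + (1/8)s
L_4(s) = (s + 4)(s + 1)s(s - 4) / [270] = (1/270)s^4 + (1/270)s^3 - (8/135)s^2 - (8/135)s
q(s) = 822·L_0 + (-6)·L_1 + (-2)·L_2 + 1094·L_3 + 2658·L_4
Only the coefficient of s is needed; take it from each L_i and combine:
822·(5/216) + (-6)·(-8/9) + (-2)·(4/5) + 1094·(1/8) + 2658·(-8/135) = 2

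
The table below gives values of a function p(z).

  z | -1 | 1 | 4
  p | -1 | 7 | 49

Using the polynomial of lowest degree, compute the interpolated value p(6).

Using Newton's divided-difference form:
p[-1,1] = (7 - (-1)) / (1 - (-1)) = 4
p[1,4] = (49 - 7) / (4 - 1) = 14
p[-1,1,4] = (14 - 4) / (4 - (-1)) = 2
p(6) = -1 + 4·(7) + 2·(7)·(5) = 97

97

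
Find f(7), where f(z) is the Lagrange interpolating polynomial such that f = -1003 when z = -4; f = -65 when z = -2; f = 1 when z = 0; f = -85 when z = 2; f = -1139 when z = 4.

Evaluate each Lagrange basis at z = 7:
L_0(7) = (9)·(7)·(5)·(3)/[(-2)·(-4)·(-6)·(-8)] = 315/128
L_1(7) = (11)·(7)·(5)·(3)/[(2)·(-2)·(-4)·(-6)] = -385/32
L_2(7) = (11)·(9)·(5)·(3)/[(4)·(2)·(-2)·(-4)] = 1485/64
L_3(7) = (11)·(9)·(7)·(3)/[(6)·(4)·(2)·(-2)] = -693/32
L_4(7) = (11)·(9)·(7)·(5)/[(8)·(6)·(4)·(2)] = 1155/128
Sum: (-1003)·(315/128) + (-65)·(-385/32) + 1·(1485/64) + (-85)·(-693/32) + (-1139)·(1155/128) = -10100

-10100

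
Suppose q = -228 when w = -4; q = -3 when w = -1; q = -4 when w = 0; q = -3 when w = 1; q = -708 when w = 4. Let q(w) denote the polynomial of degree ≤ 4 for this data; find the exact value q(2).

Evaluate each Lagrange basis at w = 2:
L_0(2) = (3)·(2)·(1)·(-2)/[(-3)·(-4)·(-5)·(-8)] = -1/40
L_1(2) = (6)·(2)·(1)·(-2)/[(3)·(-1)·(-2)·(-5)] = 4/5
L_2(2) = (6)·(3)·(1)·(-2)/[(4)·(1)·(-1)·(-4)] = -9/4
L_3(2) = (6)·(3)·(2)·(-2)/[(5)·(2)·(1)·(-3)] = 12/5
L_4(2) = (6)·(3)·(2)·(1)/[(8)·(5)·(4)·(3)] = 3/40
Sum: (-228)·(-1/40) + (-3)·(4/5) + (-4)·(-9/4) + (-3)·(12/5) + (-708)·(3/40) = -48

-48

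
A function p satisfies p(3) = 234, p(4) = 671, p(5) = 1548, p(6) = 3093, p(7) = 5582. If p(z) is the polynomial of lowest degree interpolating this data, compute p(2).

57

Evaluate each Lagrange basis at z = 2:
L_0(2) = (-2)·(-3)·(-4)·(-5)/[(-1)·(-2)·(-3)·(-4)] = 5
L_1(2) = (-1)·(-3)·(-4)·(-5)/[(1)·(-1)·(-2)·(-3)] = -10
L_2(2) = (-1)·(-2)·(-4)·(-5)/[(2)·(1)·(-1)·(-2)] = 10
L_3(2) = (-1)·(-2)·(-3)·(-5)/[(3)·(2)·(1)·(-1)] = -5
L_4(2) = (-1)·(-2)·(-3)·(-4)/[(4)·(3)·(2)·(1)] = 1
Sum: 234·(5) + 671·(-10) + 1548·(10) + 3093·(-5) + 5582·(1) = 57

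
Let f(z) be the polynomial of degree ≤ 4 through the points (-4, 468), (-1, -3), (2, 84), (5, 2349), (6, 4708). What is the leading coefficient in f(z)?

Build the Lagrange basis polynomials:
L_0(z) = (z + 1)(z - 2)(z - 5)(z - 6) / [1620] = (1/1620)z^4 - (1/135)z^3 + (13/540)z^2 - (2/405)z - 1/27
L_1(z) = (z + 4)(z - 2)(z - 5)(z - 6) / [-378] = -(1/378)z^4 + (1/42)z^3 - (74/189)z + 40/63
L_2(z) = (z + 4)(z + 1)(z - 5)(z - 6) / [216] = (1/216)z^4 - (1/36)z^3 - (7/72)z^2 + (53/108)z + 5/9
L_3(z) = (z + 4)(z + 1)(z - 2)(z - 6) / [-162] = -(1/162)z^4 + (1/54)z^3 + (4/27)z^2 - (14/81)z - 8/27
L_4(z) = (z + 4)(z + 1)(z - 2)(z - 5) / [280] = (1/280)z^4 - (1/140)z^3 - (3/40)z^2 + (11/140)z + 1/7
f(z) = 468·L_0 + (-3)·L_1 + 84·L_2 + 2349·L_3 + 4708·L_4
Only the coefficient of z^4 is needed; take it from each L_i and combine:
468·(1/1620) + (-3)·(-1/378) + 84·(1/216) + 2349·(-1/162) + 4708·(1/280) = 3

3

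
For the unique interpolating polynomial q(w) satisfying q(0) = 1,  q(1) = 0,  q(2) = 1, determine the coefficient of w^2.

1

L_0(w) = (w - 1)(w - 2) / [2] = (1/2)w^2 - (3/2)w + 1
L_1(w) = w(w - 2) / [-1] = -w^2 + 2w
L_2(w) = w(w - 1) / [2] = (1/2)w^2 - (1/2)w
q(w) = 1·L_0 + 0·L_1 + 1·L_2
Only the coefficient of w^2 is needed; take it from each L_i and combine:
1·(1/2) + 0·(-1) + 1·(1/2) = 1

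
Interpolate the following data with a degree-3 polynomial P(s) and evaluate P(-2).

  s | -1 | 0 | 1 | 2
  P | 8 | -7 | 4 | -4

94

Using Newton's divided-difference form:
P[-1,0] = (-7 - 8) / (0 - (-1)) = -15
P[0,1] = (4 - (-7)) / (1 - 0) = 11
P[1,2] = (-4 - 4) / (2 - 1) = -8
P[-1,0,1] = (11 - (-15)) / (1 - (-1)) = 13
P[0,1,2] = (-8 - 11) / (2 - 0) = -19/2
P[-1,0,1,2] = (-19/2 - 13) / (2 - (-1)) = -15/2
P(-2) = 8 + (-15)·(-1) + 13·(-1)·(-2) + (-15/2)·(-1)·(-2)·(-3) = 94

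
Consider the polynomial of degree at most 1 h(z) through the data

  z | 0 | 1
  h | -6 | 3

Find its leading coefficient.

The leading coefficient equals the top divided difference h[0,1].
h[0,1] = (3 - (-6)) / (1 - 0) = 9

9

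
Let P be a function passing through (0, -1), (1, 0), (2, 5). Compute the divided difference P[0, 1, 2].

P[0,1] = (0 - (-1)) / (1 - 0) = 1
P[1,2] = (5 - 0) / (2 - 1) = 5
P[0,1,2] = (5 - 1) / (2 - 0) = 2

2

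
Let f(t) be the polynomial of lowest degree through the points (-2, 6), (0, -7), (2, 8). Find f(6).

L_0(6) = (6)·(4)/[(-2)·(-4)] = 3
L_1(6) = (8)·(4)/[(2)·(-2)] = -8
L_2(6) = (8)·(6)/[(4)·(2)] = 6
Sum: 6·(3) + (-7)·(-8) + 8·(6) = 122

122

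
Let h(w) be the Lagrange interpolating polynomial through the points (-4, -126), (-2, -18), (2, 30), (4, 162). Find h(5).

297

Evaluate each Lagrange basis at w = 5:
L_0(5) = (7)·(3)·(1)/[(-2)·(-6)·(-8)] = -7/32
L_1(5) = (9)·(3)·(1)/[(2)·(-4)·(-6)] = 9/16
L_2(5) = (9)·(7)·(1)/[(6)·(4)·(-2)] = -21/16
L_3(5) = (9)·(7)·(3)/[(8)·(6)·(2)] = 63/32
Sum: (-126)·(-7/32) + (-18)·(9/16) + 30·(-21/16) + 162·(63/32) = 297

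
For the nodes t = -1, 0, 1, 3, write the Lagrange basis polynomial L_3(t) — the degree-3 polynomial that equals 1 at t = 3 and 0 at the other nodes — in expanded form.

L_3(t) = (t + 1)t(t - 1) / [(4)·(3)·(2)]
       = (t^3 - t) / (24)

L_3(t) = (1/24)t^3 - (1/24)t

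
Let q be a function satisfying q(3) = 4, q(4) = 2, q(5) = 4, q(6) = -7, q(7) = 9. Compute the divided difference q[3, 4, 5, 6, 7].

19/8

q[3,4] = (2 - 4) / (4 - 3) = -2
q[4,5] = (4 - 2) / (5 - 4) = 2
q[5,6] = (-7 - 4) / (6 - 5) = -11
q[6,7] = (9 - (-7)) / (7 - 6) = 16
q[3,4,5] = (2 - (-2)) / (5 - 3) = 2
q[4,5,6] = (-11 - 2) / (6 - 4) = -13/2
q[5,6,7] = (16 - (-11)) / (7 - 5) = 27/2
q[3,4,5,6] = (-13/2 - 2) / (6 - 3) = -17/6
q[4,5,6,7] = (27/2 - (-13/2)) / (7 - 4) = 20/3
q[3,4,5,6,7] = (20/3 - (-17/6)) / (7 - 3) = 19/8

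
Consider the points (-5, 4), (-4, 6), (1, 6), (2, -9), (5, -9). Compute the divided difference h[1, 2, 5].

15/4

h[1,2] = (-9 - 6) / (2 - 1) = -15
h[2,5] = (-9 - (-9)) / (5 - 2) = 0
h[1,2,5] = (0 - (-15)) / (5 - 1) = 15/4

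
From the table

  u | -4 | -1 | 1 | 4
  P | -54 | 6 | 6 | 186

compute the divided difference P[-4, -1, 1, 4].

P[-4,-1] = (6 - (-54)) / (-1 - (-4)) = 20
P[-1,1] = (6 - 6) / (1 - (-1)) = 0
P[1,4] = (186 - 6) / (4 - 1) = 60
P[-4,-1,1] = (0 - 20) / (1 - (-4)) = -4
P[-1,1,4] = (60 - 0) / (4 - (-1)) = 12
P[-4,-1,1,4] = (12 - (-4)) / (4 - (-4)) = 2

2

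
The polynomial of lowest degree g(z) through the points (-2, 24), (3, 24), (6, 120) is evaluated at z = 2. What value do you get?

Evaluate each Lagrange basis at z = 2:
L_0(2) = (-1)·(-4)/[(-5)·(-8)] = 1/10
L_1(2) = (4)·(-4)/[(5)·(-3)] = 16/15
L_2(2) = (4)·(-1)/[(8)·(3)] = -1/6
Sum: 24·(1/10) + 24·(16/15) + 120·(-1/6) = 8

8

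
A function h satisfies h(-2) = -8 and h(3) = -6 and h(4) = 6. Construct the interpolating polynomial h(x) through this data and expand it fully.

h(x) = (29/15)x^2 - (23/15)x - 94/5

Newton's divided differences:
h[-2,3] = (-6 - (-8)) / (3 - (-2)) = 2/5
h[3,4] = (6 - (-6)) / (4 - 3) = 12
h[-2,3,4] = (12 - 2/5) / (4 - (-2)) = 29/15
h(x) = -8 + (2/5)·(x + 2) + (29/15)·(x + 2)(x - 3)
Expanding: h(x) = (29/15)x^2 - (23/15)x - 94/5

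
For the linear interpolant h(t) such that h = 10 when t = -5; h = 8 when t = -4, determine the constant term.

Build the Lagrange basis polynomials:
L_0(t) = (t + 4) / [-1] = -t - 4
L_1(t) = (t + 5) / [1] = t + 5
h(t) = 10·L_0 + 8·L_1
Only the constant term is needed; take it from each L_i and combine:
10·(-4) + 8·(5) = 0

0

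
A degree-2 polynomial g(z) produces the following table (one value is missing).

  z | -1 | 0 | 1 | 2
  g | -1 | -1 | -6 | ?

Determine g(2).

The 3 known values determine g uniquely (degree ≤ 2).
L_0(2) = (2)·(1)/[(-1)·(-2)] = 1
L_1(2) = (3)·(1)/[(1)·(-1)] = -3
L_2(2) = (3)·(2)/[(2)·(1)] = 3
Sum: (-1)·(1) + (-1)·(-3) + (-6)·(3) = -16

-16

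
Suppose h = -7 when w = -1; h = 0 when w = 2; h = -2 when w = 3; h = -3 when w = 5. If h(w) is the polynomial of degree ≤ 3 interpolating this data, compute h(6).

7/6

Using Newton's divided-difference form:
h[-1,2] = (0 - (-7)) / (2 - (-1)) = 7/3
h[2,3] = (-2 - 0) / (3 - 2) = -2
h[3,5] = (-3 - (-2)) / (5 - 3) = -1/2
h[-1,2,3] = (-2 - 7/3) / (3 - (-1)) = -13/12
h[2,3,5] = (-1/2 - (-2)) / (5 - 2) = 1/2
h[-1,2,3,5] = (1/2 - (-13/12)) / (5 - (-1)) = 19/72
h(6) = -7 + (7/3)·(7) + (-13/12)·(7)·(4) + (19/72)·(7)·(4)·(3) = 7/6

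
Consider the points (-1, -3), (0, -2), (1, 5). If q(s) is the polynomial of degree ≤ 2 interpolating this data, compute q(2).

18

L_0(2) = (2)·(1)/[(-1)·(-2)] = 1
L_1(2) = (3)·(1)/[(1)·(-1)] = -3
L_2(2) = (3)·(2)/[(2)·(1)] = 3
Sum: (-3)·(1) + (-2)·(-3) + 5·(3) = 18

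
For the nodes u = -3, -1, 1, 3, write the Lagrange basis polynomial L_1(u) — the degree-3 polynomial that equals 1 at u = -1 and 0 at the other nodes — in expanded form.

L_1(u) = (u + 3)(u - 1)(u - 3) / [(2)·(-2)·(-4)]
       = (u^3 - u^2 - 9u + 9) / (16)

L_1(u) = (1/16)u^3 - (1/16)u^2 - (9/16)u + 9/16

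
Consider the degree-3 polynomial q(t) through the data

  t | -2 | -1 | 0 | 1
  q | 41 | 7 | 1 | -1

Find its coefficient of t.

0

L_0(t) = (t + 1)t(t - 1) / [-6] = -(1/6)t^3 + (1/6)t
L_1(t) = (t + 2)t(t - 1) / [2] = (1/2)t^3 + (1/2)t^2 - t
L_2(t) = (t + 2)(t + 1)(t - 1) / [-2] = -(1/2)t^3 - t^2 + (1/2)t + 1
L_3(t) = (t + 2)(t + 1)t / [6] = (1/6)t^3 + (1/2)t^2 + (1/3)t
q(t) = 41·L_0 + 7·L_1 + 1·L_2 + (-1)·L_3
Only the coefficient of t is needed; take it from each L_i and combine:
41·(1/6) + 7·(-1) + 1·(1/2) + (-1)·(1/3) = 0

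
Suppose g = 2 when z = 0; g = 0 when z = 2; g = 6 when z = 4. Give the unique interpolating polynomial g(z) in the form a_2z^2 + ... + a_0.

L_0(z) = (z - 2)(z - 4) / [8] = (1/8)z^2 - (3/4)z + 1
L_1(z) = z(z - 4) / [-4] = -(1/4)z^2 + z
L_2(z) = z(z - 2) / [8] = (1/8)z^2 - (1/4)z
g(z) = 2·L_0 + 0·L_1 + 6·L_2
  2·L_0(z) = (1/4)z^2 - (3/2)z + 2
  0·L_1(z) = 0
  6·L_2(z) = (3/4)z^2 - (3/2)z
Adding term by term: z^2 - 3z + 2

g(z) = z^2 - 3z + 2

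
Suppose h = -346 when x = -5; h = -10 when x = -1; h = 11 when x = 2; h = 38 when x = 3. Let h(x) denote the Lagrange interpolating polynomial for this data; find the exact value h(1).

2

Evaluate each Lagrange basis at x = 1:
L_0(1) = (2)·(-1)·(-2)/[(-4)·(-7)·(-8)] = -1/56
L_1(1) = (6)·(-1)·(-2)/[(4)·(-3)·(-4)] = 1/4
L_2(1) = (6)·(2)·(-2)/[(7)·(3)·(-1)] = 8/7
L_3(1) = (6)·(2)·(-1)/[(8)·(4)·(1)] = -3/8
Sum: (-346)·(-1/56) + (-10)·(1/4) + 11·(8/7) + 38·(-3/8) = 2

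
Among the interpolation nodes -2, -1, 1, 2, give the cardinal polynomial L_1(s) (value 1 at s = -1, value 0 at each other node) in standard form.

L_1(s) = (s + 2)(s - 1)(s - 2) / [(1)·(-2)·(-3)]
       = (s^3 - s^2 - 4s + 4) / (6)

L_1(s) = (1/6)s^3 - (1/6)s^2 - (2/3)s + 2/3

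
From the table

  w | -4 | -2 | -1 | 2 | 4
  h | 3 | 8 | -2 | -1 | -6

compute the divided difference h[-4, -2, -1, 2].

9/8

h[-4,-2] = (8 - 3) / (-2 - (-4)) = 5/2
h[-2,-1] = (-2 - 8) / (-1 - (-2)) = -10
h[-1,2] = (-1 - (-2)) / (2 - (-1)) = 1/3
h[-4,-2,-1] = (-10 - 5/2) / (-1 - (-4)) = -25/6
h[-2,-1,2] = (1/3 - (-10)) / (2 - (-2)) = 31/12
h[-4,-2,-1,2] = (31/12 - (-25/6)) / (2 - (-4)) = 9/8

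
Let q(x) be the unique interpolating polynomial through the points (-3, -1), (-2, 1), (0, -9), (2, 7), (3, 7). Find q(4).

L_0(4) = (6)·(4)·(2)·(1)/[(-1)·(-3)·(-5)·(-6)] = 8/15
L_1(4) = (7)·(4)·(2)·(1)/[(1)·(-2)·(-4)·(-5)] = -7/5
L_2(4) = (7)·(6)·(2)·(1)/[(3)·(2)·(-2)·(-3)] = 7/3
L_3(4) = (7)·(6)·(4)·(1)/[(5)·(4)·(2)·(-1)] = -21/5
L_4(4) = (7)·(6)·(4)·(2)/[(6)·(5)·(3)·(1)] = 56/15
Sum: (-1)·(8/15) + 1·(-7/5) + (-9)·(7/3) + 7·(-21/5) + 7·(56/15) = -131/5

-131/5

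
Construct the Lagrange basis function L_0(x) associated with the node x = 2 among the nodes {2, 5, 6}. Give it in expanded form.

L_0(x) = (x - 5)(x - 6) / [(-3)·(-4)]
       = (x^2 - 11x + 30) / (12)

L_0(x) = (1/12)x^2 - (11/12)x + 5/2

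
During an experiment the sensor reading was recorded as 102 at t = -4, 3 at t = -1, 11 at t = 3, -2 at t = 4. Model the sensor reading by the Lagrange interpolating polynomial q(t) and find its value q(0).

2

Evaluate each Lagrange basis at t = 0:
L_0(0) = (1)·(-3)·(-4)/[(-3)·(-7)·(-8)] = -1/14
L_1(0) = (4)·(-3)·(-4)/[(3)·(-4)·(-5)] = 4/5
L_2(0) = (4)·(1)·(-4)/[(7)·(4)·(-1)] = 4/7
L_3(0) = (4)·(1)·(-3)/[(8)·(5)·(1)] = -3/10
Sum: 102·(-1/14) + 3·(4/5) + 11·(4/7) + (-2)·(-3/10) = 2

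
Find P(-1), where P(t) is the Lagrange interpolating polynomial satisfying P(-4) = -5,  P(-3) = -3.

1

L_0(-1) = (2)/[(-1)] = -2
L_1(-1) = (3)/[(1)] = 3
Sum: (-5)·(-2) + (-3)·(3) = 1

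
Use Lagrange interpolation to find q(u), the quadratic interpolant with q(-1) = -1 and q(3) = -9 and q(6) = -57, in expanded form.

q(u) = -2u^2 + 2u + 3

Build the Lagrange basis polynomials:
L_0(u) = (u - 3)(u - 6) / [28] = (1/28)u^2 - (9/28)u + 9/14
L_1(u) = (u + 1)(u - 6) / [-12] = -(1/12)u^2 + (5/12)u + 1/2
L_2(u) = (u + 1)(u - 3) / [21] = (1/21)u^2 - (2/21)u - 1/7
q(u) = (-1)·L_0 + (-9)·L_1 + (-57)·L_2
  (-1)·L_0(u) = -(1/28)u^2 + (9/28)u - 9/14
  (-9)·L_1(u) = (3/4)u^2 - (15/4)u - 9/2
  (-57)·L_2(u) = -(19/7)u^2 + (38/7)u + 57/7
Adding term by term: -2u^2 + 2u + 3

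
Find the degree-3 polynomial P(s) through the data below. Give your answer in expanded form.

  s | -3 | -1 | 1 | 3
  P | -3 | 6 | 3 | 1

Build the Lagrange basis polynomials:
L_0(s) = (s + 1)(s - 1)(s - 3) / [-48] = -(1/48)s^3 + (1/16)s^2 + (1/48)s - 1/16
L_1(s) = (s + 3)(s - 1)(s - 3) / [16] = (1/16)s^3 - (1/16)s^2 - (9/16)s + 9/16
L_2(s) = (s + 3)(s + 1)(s - 3) / [-16] = -(1/16)s^3 - (1/16)s^2 + (9/16)s + 9/16
L_3(s) = (s + 3)(s + 1)(s - 1) / [48] = (1/48)s^3 + (1/16)s^2 - (1/48)s - 1/16
P(s) = (-3)·L_0 + 6·L_1 + 3·L_2 + 1·L_3
  (-3)·L_0(s) = (1/16)s^3 - (3/16)s^2 - (1/16)s + 3/16
  6·L_1(s) = (3/8)s^3 - (3/8)s^2 - (27/8)s + 27/8
  3·L_2(s) = -(3/16)s^3 - (3/16)s^2 + (27/16)s + 27/16
  1·L_3(s) = (1/48)s^3 + (1/16)s^2 - (1/48)s - 1/16
Adding term by term: (13/48)s^3 - (11/16)s^2 - (85/48)s + 83/16

P(s) = (13/48)s^3 - (11/16)s^2 - (85/48)s + 83/16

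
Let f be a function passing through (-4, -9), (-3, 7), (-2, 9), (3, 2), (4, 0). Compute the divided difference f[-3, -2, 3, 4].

1/15

f[-3,-2] = (9 - 7) / (-2 - (-3)) = 2
f[-2,3] = (2 - 9) / (3 - (-2)) = -7/5
f[3,4] = (0 - 2) / (4 - 3) = -2
f[-3,-2,3] = (-7/5 - 2) / (3 - (-3)) = -17/30
f[-2,3,4] = (-2 - (-7/5)) / (4 - (-2)) = -1/10
f[-3,-2,3,4] = (-1/10 - (-17/30)) / (4 - (-3)) = 1/15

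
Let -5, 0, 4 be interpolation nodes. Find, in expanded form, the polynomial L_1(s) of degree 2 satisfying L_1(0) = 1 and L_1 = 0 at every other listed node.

L_1(s) = (s + 5)(s - 4) / [(5)·(-4)]
       = (s^2 + s - 20) / (-20)

L_1(s) = -(1/20)s^2 - (1/20)s + 1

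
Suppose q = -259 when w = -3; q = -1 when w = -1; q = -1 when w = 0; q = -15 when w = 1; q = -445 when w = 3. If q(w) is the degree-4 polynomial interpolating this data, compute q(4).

-1281

Using Newton's divided-difference form:
q[-3,-1] = (-1 - (-259)) / (-1 - (-3)) = 129
q[-1,0] = (-1 - (-1)) / (0 - (-1)) = 0
q[0,1] = (-15 - (-1)) / (1 - 0) = -14
q[1,3] = (-445 - (-15)) / (3 - 1) = -215
q[-3,-1,0] = (0 - 129) / (0 - (-3)) = -43
q[-1,0,1] = (-14 - 0) / (1 - (-1)) = -7
q[0,1,3] = (-215 - (-14)) / (3 - 0) = -67
q[-3,-1,0,1] = (-7 - (-43)) / (1 - (-3)) = 9
q[-1,0,1,3] = (-67 - (-7)) / (3 - (-1)) = -15
q[-3,-1,0,1,3] = (-15 - 9) / (3 - (-3)) = -4
q(4) = -259 + 129·(7) + (-43)·(7)·(5) + 9·(7)·(5)·(4) + (-4)·(7)·(5)·(4)·(3) = -1281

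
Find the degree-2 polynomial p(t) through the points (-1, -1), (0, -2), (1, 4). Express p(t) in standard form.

L_0(t) = t(t - 1) / [2] = (1/2)t^2 - (1/2)t
L_1(t) = (t + 1)(t - 1) / [-1] = -t^2 + 1
L_2(t) = (t + 1)t / [2] = (1/2)t^2 + (1/2)t
p(t) = (-1)·L_0 + (-2)·L_1 + 4·L_2
  (-1)·L_0(t) = -(1/2)t^2 + (1/2)t
  (-2)·L_1(t) = 2t^2 - 2
  4·L_2(t) = 2t^2 + 2t
Adding term by term: (7/2)t^2 + (5/2)t - 2

p(t) = (7/2)t^2 + (5/2)t - 2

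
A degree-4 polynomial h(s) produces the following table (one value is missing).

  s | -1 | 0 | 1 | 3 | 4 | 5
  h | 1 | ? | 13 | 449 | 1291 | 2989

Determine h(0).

The 5 known values determine h uniquely (degree ≤ 4).
Evaluate each Lagrange basis at s = 0:
L_0(0) = (-1)·(-3)·(-4)·(-5)/[(-2)·(-4)·(-5)·(-6)] = 1/4
L_1(0) = (1)·(-3)·(-4)·(-5)/[(2)·(-2)·(-3)·(-4)] = 5/4
L_2(0) = (1)·(-1)·(-4)·(-5)/[(4)·(2)·(-1)·(-2)] = -5/4
L_3(0) = (1)·(-1)·(-3)·(-5)/[(5)·(3)·(1)·(-1)] = 1
L_4(0) = (1)·(-1)·(-3)·(-4)/[(6)·(4)·(2)·(1)] = -1/4
Sum: 1·(1/4) + 13·(5/4) + 449·(-5/4) + 1291·(1) + 2989·(-1/4) = -1

-1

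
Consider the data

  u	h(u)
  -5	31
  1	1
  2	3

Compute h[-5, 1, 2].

1

h[-5,1] = (1 - 31) / (1 - (-5)) = -5
h[1,2] = (3 - 1) / (2 - 1) = 2
h[-5,1,2] = (2 - (-5)) / (2 - (-5)) = 1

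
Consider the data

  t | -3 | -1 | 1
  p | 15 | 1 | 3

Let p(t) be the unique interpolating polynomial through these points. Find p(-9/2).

36

L_0(-9/2) = (-7/2)·(-11/2)/[(-2)·(-4)] = 77/32
L_1(-9/2) = (-3/2)·(-11/2)/[(2)·(-2)] = -33/16
L_2(-9/2) = (-3/2)·(-7/2)/[(4)·(2)] = 21/32
Sum: 15·(77/32) + 1·(-33/16) + 3·(21/32) = 36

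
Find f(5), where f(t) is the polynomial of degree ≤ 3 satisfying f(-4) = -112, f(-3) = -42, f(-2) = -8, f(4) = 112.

Using Newton's divided-difference form:
f[-4,-3] = (-42 - (-112)) / (-3 - (-4)) = 70
f[-3,-2] = (-8 - (-42)) / (-2 - (-3)) = 34
f[-2,4] = (112 - (-8)) / (4 - (-2)) = 20
f[-4,-3,-2] = (34 - 70) / (-2 - (-4)) = -18
f[-3,-2,4] = (20 - 34) / (4 - (-3)) = -2
f[-4,-3,-2,4] = (-2 - (-18)) / (4 - (-4)) = 2
f(5) = -112 + 70·(9) + (-18)·(9)·(8) + 2·(9)·(8)·(7) = 230

230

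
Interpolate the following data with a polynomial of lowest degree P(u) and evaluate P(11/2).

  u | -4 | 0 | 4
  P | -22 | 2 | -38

Evaluate each Lagrange basis at u = 11/2:
L_0(11/2) = (11/2)·(3/2)/[(-4)·(-8)] = 33/128
L_1(11/2) = (19/2)·(3/2)/[(4)·(-4)] = -57/64
L_2(11/2) = (19/2)·(11/2)/[(8)·(4)] = 209/128
Sum: (-22)·(33/128) + 2·(-57/64) + (-38)·(209/128) = -139/2

-139/2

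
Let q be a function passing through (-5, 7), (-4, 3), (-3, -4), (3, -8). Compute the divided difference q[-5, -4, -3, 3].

101/336

q[-5,-4] = (3 - 7) / (-4 - (-5)) = -4
q[-4,-3] = (-4 - 3) / (-3 - (-4)) = -7
q[-3,3] = (-8 - (-4)) / (3 - (-3)) = -2/3
q[-5,-4,-3] = (-7 - (-4)) / (-3 - (-5)) = -3/2
q[-4,-3,3] = (-2/3 - (-7)) / (3 - (-4)) = 19/21
q[-5,-4,-3,3] = (19/21 - (-3/2)) / (3 - (-5)) = 101/336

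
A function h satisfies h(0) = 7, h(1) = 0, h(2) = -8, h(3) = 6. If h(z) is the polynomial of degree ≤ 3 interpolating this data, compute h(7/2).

Evaluate each Lagrange basis at z = 7/2:
L_0(7/2) = (5/2)·(3/2)·(1/2)/[(-1)·(-2)·(-3)] = -5/16
L_1(7/2) = (7/2)·(3/2)·(1/2)/[(1)·(-1)·(-2)] = 21/16
L_2(7/2) = (7/2)·(5/2)·(1/2)/[(2)·(1)·(-1)] = -35/16
L_3(7/2) = (7/2)·(5/2)·(3/2)/[(3)·(2)·(1)] = 35/16
Sum: 7·(-5/16) + 0 + (-8)·(-35/16) + 6·(35/16) = 455/16

455/16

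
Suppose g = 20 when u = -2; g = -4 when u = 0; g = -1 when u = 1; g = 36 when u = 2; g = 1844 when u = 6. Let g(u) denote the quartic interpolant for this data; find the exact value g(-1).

3

Using Newton's divided-difference form:
g[-2,0] = (-4 - 20) / (0 - (-2)) = -12
g[0,1] = (-1 - (-4)) / (1 - 0) = 3
g[1,2] = (36 - (-1)) / (2 - 1) = 37
g[2,6] = (1844 - 36) / (6 - 2) = 452
g[-2,0,1] = (3 - (-12)) / (1 - (-2)) = 5
g[0,1,2] = (37 - 3) / (2 - 0) = 17
g[1,2,6] = (452 - 37) / (6 - 1) = 83
g[-2,0,1,2] = (17 - 5) / (2 - (-2)) = 3
g[0,1,2,6] = (83 - 17) / (6 - 0) = 11
g[-2,0,1,2,6] = (11 - 3) / (6 - (-2)) = 1
g(-1) = 20 + (-12)·(1) + 5·(1)·(-1) + 3·(1)·(-1)·(-2) + 1·(1)·(-1)·(-2)·(-3) = 3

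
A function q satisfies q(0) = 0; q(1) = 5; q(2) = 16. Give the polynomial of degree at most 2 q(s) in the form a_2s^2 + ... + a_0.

Newton's divided differences:
q[0,1] = (5 - 0) / (1 - 0) = 5
q[1,2] = (16 - 5) / (2 - 1) = 11
q[0,1,2] = (11 - 5) / (2 - 0) = 3
q(s) = 5·s + 3·s(s - 1)
Expanding: q(s) = 3s^2 + 2s

q(s) = 3s^2 + 2s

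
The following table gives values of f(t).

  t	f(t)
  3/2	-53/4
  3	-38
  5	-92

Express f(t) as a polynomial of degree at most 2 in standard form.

Build the Lagrange basis polynomials:
L_0(t) = (t - 3)(t - 5) / [21/4] = (4/21)t^2 - (32/21)t + 20/7
L_1(t) = (t - 3/2)(t - 5) / [-3] = -(1/3)t^2 + (13/6)t - 5/2
L_2(t) = (t - 3/2)(t - 3) / [7] = (1/7)t^2 - (9/14)t + 9/14
f(t) = (-53/4)·L_0 + (-38)·L_1 + (-92)·L_2
  (-53/4)·L_0(t) = -(53/21)t^2 + (424/21)t - 265/7
  (-38)·L_1(t) = (38/3)t^2 - (247/3)t + 95
  (-92)·L_2(t) = -(92/7)t^2 + (414/7)t - 414/7
Adding term by term: -3t^2 - 3t - 2

f(t) = -3t^2 - 3t - 2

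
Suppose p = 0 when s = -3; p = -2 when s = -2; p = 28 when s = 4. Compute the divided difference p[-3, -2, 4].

1

p[-3,-2] = (-2 - 0) / (-2 - (-3)) = -2
p[-2,4] = (28 - (-2)) / (4 - (-2)) = 5
p[-3,-2,4] = (5 - (-2)) / (4 - (-3)) = 1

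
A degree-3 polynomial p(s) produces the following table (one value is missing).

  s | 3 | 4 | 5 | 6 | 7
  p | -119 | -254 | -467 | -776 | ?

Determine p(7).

-1199

The 4 known values determine p uniquely (degree ≤ 3).
L_0(7) = (3)·(2)·(1)/[(-1)·(-2)·(-3)] = -1
L_1(7) = (4)·(2)·(1)/[(1)·(-1)·(-2)] = 4
L_2(7) = (4)·(3)·(1)/[(2)·(1)·(-1)] = -6
L_3(7) = (4)·(3)·(2)/[(3)·(2)·(1)] = 4
Sum: (-119)·(-1) + (-254)·(4) + (-467)·(-6) + (-776)·(4) = -1199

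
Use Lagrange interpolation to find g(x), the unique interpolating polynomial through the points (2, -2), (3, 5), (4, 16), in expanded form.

L_0(x) = (x - 3)(x - 4) / [2] = (1/2)x^2 - (7/2)x + 6
L_1(x) = (x - 2)(x - 4) / [-1] = -x^2 + 6x - 8
L_2(x) = (x - 2)(x - 3) / [2] = (1/2)x^2 - (5/2)x + 3
g(x) = (-2)·L_0 + 5·L_1 + 16·L_2
  (-2)·L_0(x) = -x^2 + 7x - 12
  5·L_1(x) = -5x^2 + 30x - 40
  16·L_2(x) = 8x^2 - 40x + 48
Adding term by term: 2x^2 - 3x - 4

g(x) = 2x^2 - 3x - 4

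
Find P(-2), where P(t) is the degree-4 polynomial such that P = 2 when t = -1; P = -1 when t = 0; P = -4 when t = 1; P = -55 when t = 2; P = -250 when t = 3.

5

L_0(-2) = (-2)·(-3)·(-4)·(-5)/[(-1)·(-2)·(-3)·(-4)] = 5
L_1(-2) = (-1)·(-3)·(-4)·(-5)/[(1)·(-1)·(-2)·(-3)] = -10
L_2(-2) = (-1)·(-2)·(-4)·(-5)/[(2)·(1)·(-1)·(-2)] = 10
L_3(-2) = (-1)·(-2)·(-3)·(-5)/[(3)·(2)·(1)·(-1)] = -5
L_4(-2) = (-1)·(-2)·(-3)·(-4)/[(4)·(3)·(2)·(1)] = 1
Sum: 2·(5) + (-1)·(-10) + (-4)·(10) + (-55)·(-5) + (-250)·(1) = 5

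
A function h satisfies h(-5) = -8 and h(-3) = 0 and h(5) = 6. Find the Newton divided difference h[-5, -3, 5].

-13/40

h[-5,-3] = (0 - (-8)) / (-3 - (-5)) = 4
h[-3,5] = (6 - 0) / (5 - (-3)) = 3/4
h[-5,-3,5] = (3/4 - 4) / (5 - (-5)) = -13/40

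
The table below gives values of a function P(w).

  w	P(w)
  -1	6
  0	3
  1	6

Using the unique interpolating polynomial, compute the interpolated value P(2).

L_0(2) = (2)·(1)/[(-1)·(-2)] = 1
L_1(2) = (3)·(1)/[(1)·(-1)] = -3
L_2(2) = (3)·(2)/[(2)·(1)] = 3
Sum: 6·(1) + 3·(-3) + 6·(3) = 15

15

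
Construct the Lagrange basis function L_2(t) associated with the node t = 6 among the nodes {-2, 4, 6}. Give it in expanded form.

L_2(t) = (t + 2)(t - 4) / [(8)·(2)]
       = (t^2 - 2t - 8) / (16)

L_2(t) = (1/16)t^2 - (1/8)t - 1/2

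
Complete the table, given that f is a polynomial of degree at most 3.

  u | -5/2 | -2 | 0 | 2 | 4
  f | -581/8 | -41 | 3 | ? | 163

23

The 4 known values determine f uniquely (degree ≤ 3).
Evaluate each Lagrange basis at u = 2:
L_0(2) = (4)·(2)·(-2)/[(-1/2)·(-5/2)·(-13/2)] = 128/65
L_1(2) = (9/2)·(2)·(-2)/[(1/2)·(-2)·(-6)] = -3
L_2(2) = (9/2)·(4)·(-2)/[(5/2)·(2)·(-4)] = 9/5
L_3(2) = (9/2)·(4)·(2)/[(13/2)·(6)·(4)] = 3/13
Sum: (-581/8)·(128/65) + (-41)·(-3) + 3·(9/5) + 163·(3/13) = 23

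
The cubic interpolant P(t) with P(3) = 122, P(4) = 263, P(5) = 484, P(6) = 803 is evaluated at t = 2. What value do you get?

43

Evaluate each Lagrange basis at t = 2:
L_0(2) = (-2)·(-3)·(-4)/[(-1)·(-2)·(-3)] = 4
L_1(2) = (-1)·(-3)·(-4)/[(1)·(-1)·(-2)] = -6
L_2(2) = (-1)·(-2)·(-4)/[(2)·(1)·(-1)] = 4
L_3(2) = (-1)·(-2)·(-3)/[(3)·(2)·(1)] = -1
Sum: 122·(4) + 263·(-6) + 484·(4) + 803·(-1) = 43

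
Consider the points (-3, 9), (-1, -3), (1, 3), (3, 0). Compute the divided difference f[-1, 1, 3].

f[-1,1] = (3 - (-3)) / (1 - (-1)) = 3
f[1,3] = (0 - 3) / (3 - 1) = -3/2
f[-1,1,3] = (-3/2 - 3) / (3 - (-1)) = -9/8

-9/8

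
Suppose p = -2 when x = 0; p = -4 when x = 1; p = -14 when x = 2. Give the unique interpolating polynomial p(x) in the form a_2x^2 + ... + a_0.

Build the Lagrange basis polynomials:
L_0(x) = (x - 1)(x - 2) / [2] = (1/2)x^2 - (3/2)x + 1
L_1(x) = x(x - 2) / [-1] = -x^2 + 2x
L_2(x) = x(x - 1) / [2] = (1/2)x^2 - (1/2)x
p(x) = (-2)·L_0 + (-4)·L_1 + (-14)·L_2
  (-2)·L_0(x) = -x^2 + 3x - 2
  (-4)·L_1(x) = 4x^2 - 8x
  (-14)·L_2(x) = -7x^2 + 7x
Adding term by term: -4x^2 + 2x - 2

p(x) = -4x^2 + 2x - 2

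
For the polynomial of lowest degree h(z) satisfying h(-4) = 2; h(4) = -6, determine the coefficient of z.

The leading coefficient equals the top divided difference h[-4,4].
h[-4,4] = (-6 - 2) / (4 - (-4)) = -1

-1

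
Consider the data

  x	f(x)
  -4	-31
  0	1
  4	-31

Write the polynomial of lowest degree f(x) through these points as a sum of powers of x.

Build the Lagrange basis polynomials:
L_0(x) = x(x - 4) / [32] = (1/32)x^2 - (1/8)x
L_1(x) = (x + 4)(x - 4) / [-16] = -(1/16)x^2 + 1
L_2(x) = (x + 4)x / [32] = (1/32)x^2 + (1/8)x
f(x) = (-31)·L_0 + 1·L_1 + (-31)·L_2
  (-31)·L_0(x) = -(31/32)x^2 + (31/8)x
  1·L_1(x) = -(1/16)x^2 + 1
  (-31)·L_2(x) = -(31/32)x^2 - (31/8)x
Adding term by term: -2x^2 + 1

f(x) = -2x^2 + 1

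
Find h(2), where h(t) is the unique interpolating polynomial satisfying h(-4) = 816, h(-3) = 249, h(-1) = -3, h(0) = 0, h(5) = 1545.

Using Newton's divided-difference form:
h[-4,-3] = (249 - 816) / (-3 - (-4)) = -567
h[-3,-1] = (-3 - 249) / (-1 - (-3)) = -126
h[-1,0] = (0 - (-3)) / (0 - (-1)) = 3
h[0,5] = (1545 - 0) / (5 - 0) = 309
h[-4,-3,-1] = (-126 - (-567)) / (-1 - (-4)) = 147
h[-3,-1,0] = (3 - (-126)) / (0 - (-3)) = 43
h[-1,0,5] = (309 - 3) / (5 - (-1)) = 51
h[-4,-3,-1,0] = (43 - 147) / (0 - (-4)) = -26
h[-3,-1,0,5] = (51 - 43) / (5 - (-3)) = 1
h[-4,-3,-1,0,5] = (1 - (-26)) / (5 - (-4)) = 3
h(2) = 816 + (-567)·(6) + 147·(6)·(5) + (-26)·(6)·(5)·(3) + 3·(6)·(5)·(3)·(2) = 24

24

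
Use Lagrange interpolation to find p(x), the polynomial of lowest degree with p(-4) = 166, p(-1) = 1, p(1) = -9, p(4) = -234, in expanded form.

p(x) = -3x^3 - 2x^2 - 2x - 2

Build the Lagrange basis polynomials:
L_0(x) = (x + 1)(x - 1)(x - 4) / [-120] = -(1/120)x^3 + (1/30)x^2 + (1/120)x - 1/30
L_1(x) = (x + 4)(x - 1)(x - 4) / [30] = (1/30)x^3 - (1/30)x^2 - (8/15)x + 8/15
L_2(x) = (x + 4)(x + 1)(x - 4) / [-30] = -(1/30)x^3 - (1/30)x^2 + (8/15)x + 8/15
L_3(x) = (x + 4)(x + 1)(x - 1) / [120] = (1/120)x^3 + (1/30)x^2 - (1/120)x - 1/30
p(x) = 166·L_0 + 1·L_1 + (-9)·L_2 + (-234)·L_3
  166·L_0(x) = -(83/60)x^3 + (83/15)x^2 + (83/60)x - 83/15
  1·L_1(x) = (1/30)x^3 - (1/30)x^2 - (8/15)x + 8/15
  (-9)·L_2(x) = (3/10)x^3 + (3/10)x^2 - (24/5)x - 24/5
  (-234)·L_3(x) = -(39/20)x^3 - (39/5)x^2 + (39/20)x + 39/5
Adding term by term: -3x^3 - 2x^2 - 2x - 2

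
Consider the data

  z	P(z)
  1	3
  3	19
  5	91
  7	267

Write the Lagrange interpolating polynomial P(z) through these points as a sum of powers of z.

P(z) = z^3 - 2z^2 + 3z + 1

Build the Lagrange basis polynomials:
L_0(z) = (z - 3)(z - 5)(z - 7) / [-48] = -(1/48)z^3 + (5/16)z^2 - (71/48)z + 35/16
L_1(z) = (z - 1)(z - 5)(z - 7) / [16] = (1/16)z^3 - (13/16)z^2 + (47/16)z - 35/16
L_2(z) = (z - 1)(z - 3)(z - 7) / [-16] = -(1/16)z^3 + (11/16)z^2 - (31/16)z + 21/16
L_3(z) = (z - 1)(z - 3)(z - 5) / [48] = (1/48)z^3 - (3/16)z^2 + (23/48)z - 5/16
P(z) = 3·L_0 + 19·L_1 + 91·L_2 + 267·L_3
  3·L_0(z) = -(1/16)z^3 + (15/16)z^2 - (71/16)z + 105/16
  19·L_1(z) = (19/16)z^3 - (247/16)z^2 + (893/16)z - 665/16
  91·L_2(z) = -(91/16)z^3 + (1001/16)z^2 - (2821/16)z + 1911/16
  267·L_3(z) = (89/16)z^3 - (801/16)z^2 + (2047/16)z - 1335/16
Adding term by term: z^3 - 2z^2 + 3z + 1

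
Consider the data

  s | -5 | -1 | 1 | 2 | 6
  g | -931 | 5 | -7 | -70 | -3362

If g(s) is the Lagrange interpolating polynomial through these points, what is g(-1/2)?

5

L_0(-1/2) = (1/2)·(-3/2)·(-5/2)·(-13/2)/[(-4)·(-6)·(-7)·(-11)] = -65/9856
L_1(-1/2) = (9/2)·(-3/2)·(-5/2)·(-13/2)/[(4)·(-2)·(-3)·(-7)] = 585/896
L_2(-1/2) = (9/2)·(1/2)·(-5/2)·(-13/2)/[(6)·(2)·(-1)·(-5)] = 39/64
L_3(-1/2) = (9/2)·(1/2)·(-3/2)·(-13/2)/[(7)·(3)·(1)·(-4)] = -117/448
L_4(-1/2) = (9/2)·(1/2)·(-3/2)·(-5/2)/[(11)·(7)·(5)·(4)] = 27/4928
Sum: (-931)·(-65/9856) + 5·(585/896) + (-7)·(39/64) + (-70)·(-117/448) + (-3362)·(27/4928) = 5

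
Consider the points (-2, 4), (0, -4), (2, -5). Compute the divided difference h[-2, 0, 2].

h[-2,0] = (-4 - 4) / (0 - (-2)) = -4
h[0,2] = (-5 - (-4)) / (2 - 0) = -1/2
h[-2,0,2] = (-1/2 - (-4)) / (2 - (-2)) = 7/8

7/8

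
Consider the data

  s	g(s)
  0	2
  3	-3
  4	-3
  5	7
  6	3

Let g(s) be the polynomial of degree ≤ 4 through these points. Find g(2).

Evaluate each Lagrange basis at s = 2:
L_0(2) = (-1)·(-2)·(-3)·(-4)/[(-3)·(-4)·(-5)·(-6)] = 1/15
L_1(2) = (2)·(-2)·(-3)·(-4)/[(3)·(-1)·(-2)·(-3)] = 8/3
L_2(2) = (2)·(-1)·(-3)·(-4)/[(4)·(1)·(-1)·(-2)] = -3
L_3(2) = (2)·(-1)·(-2)·(-4)/[(5)·(2)·(1)·(-1)] = 8/5
L_4(2) = (2)·(-1)·(-2)·(-3)/[(6)·(3)·(2)·(1)] = -1/3
Sum: 2·(1/15) + (-3)·(8/3) + (-3)·(-3) + 7·(8/5) + 3·(-1/3) = 34/3

34/3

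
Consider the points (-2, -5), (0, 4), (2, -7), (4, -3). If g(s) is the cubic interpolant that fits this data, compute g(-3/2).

Using Newton's divided-difference form:
g[-2,0] = (4 - (-5)) / (0 - (-2)) = 9/2
g[0,2] = (-7 - 4) / (2 - 0) = -11/2
g[2,4] = (-3 - (-7)) / (4 - 2) = 2
g[-2,0,2] = (-11/2 - 9/2) / (2 - (-2)) = -5/2
g[0,2,4] = (2 - (-11/2)) / (4 - 0) = 15/8
g[-2,0,2,4] = (15/8 - (-5/2)) / (4 - (-2)) = 35/48
g(-3/2) = -5 + (9/2)·(1/2) + (-5/2)·(1/2)·(-3/2) + (35/48)·(1/2)·(-3/2)·(-7/2) = 133/128

133/128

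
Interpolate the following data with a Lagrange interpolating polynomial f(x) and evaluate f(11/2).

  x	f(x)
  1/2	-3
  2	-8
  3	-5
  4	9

247/4

Evaluate each Lagrange basis at x = 11/2:
L_0(11/2) = (7/2)·(5/2)·(3/2)/[(-3/2)·(-5/2)·(-7/2)] = -1
L_1(11/2) = (5)·(5/2)·(3/2)/[(3/2)·(-1)·(-2)] = 25/4
L_2(11/2) = (5)·(7/2)·(3/2)/[(5/2)·(1)·(-1)] = -21/2
L_3(11/2) = (5)·(7/2)·(5/2)/[(7/2)·(2)·(1)] = 25/4
Sum: (-3)·(-1) + (-8)·(25/4) + (-5)·(-21/2) + 9·(25/4) = 247/4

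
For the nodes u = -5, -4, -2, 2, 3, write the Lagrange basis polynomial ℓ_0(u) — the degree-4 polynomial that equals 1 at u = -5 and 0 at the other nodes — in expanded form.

ℓ_0(u) = (1/168)u^4 + (1/168)u^3 - (2/21)u^2 - (1/42)u + 2/7

ℓ_0(u) = (u + 4)(u + 2)(u - 2)(u - 3) / [(-1)·(-3)·(-7)·(-8)]
       = (u^4 + u^3 - 16u^2 - 4u + 48) / (168)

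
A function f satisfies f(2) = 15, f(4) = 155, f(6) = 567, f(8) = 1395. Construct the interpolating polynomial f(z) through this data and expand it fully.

Newton's divided differences:
f[2,4] = (155 - 15) / (4 - 2) = 70
f[4,6] = (567 - 155) / (6 - 4) = 206
f[6,8] = (1395 - 567) / (8 - 6) = 414
f[2,4,6] = (206 - 70) / (6 - 2) = 34
f[4,6,8] = (414 - 206) / (8 - 4) = 52
f[2,4,6,8] = (52 - 34) / (8 - 2) = 3
f(z) = 15 + 70·(z - 2) + 34·(z - 2)(z - 4) + 3·(z - 2)(z - 4)(z - 6)
Expanding: f(z) = 3z^3 - 2z^2 - 2z + 3

f(z) = 3z^3 - 2z^2 - 2z + 3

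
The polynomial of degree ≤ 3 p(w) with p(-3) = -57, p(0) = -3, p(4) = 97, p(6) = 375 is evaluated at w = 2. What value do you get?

L_0(2) = (2)·(-2)·(-4)/[(-3)·(-7)·(-9)] = -16/189
L_1(2) = (5)·(-2)·(-4)/[(3)·(-4)·(-6)] = 5/9
L_2(2) = (5)·(2)·(-4)/[(7)·(4)·(-2)] = 5/7
L_3(2) = (5)·(2)·(-2)/[(9)·(6)·(2)] = -5/27
Sum: (-57)·(-16/189) + (-3)·(5/9) + 97·(5/7) + 375·(-5/27) = 3

3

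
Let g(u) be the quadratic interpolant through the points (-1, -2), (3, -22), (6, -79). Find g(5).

Using Newton's divided-difference form:
g[-1,3] = (-22 - (-2)) / (3 - (-1)) = -5
g[3,6] = (-79 - (-22)) / (6 - 3) = -19
g[-1,3,6] = (-19 - (-5)) / (6 - (-1)) = -2
g(5) = -2 + (-5)·(6) + (-2)·(6)·(2) = -56

-56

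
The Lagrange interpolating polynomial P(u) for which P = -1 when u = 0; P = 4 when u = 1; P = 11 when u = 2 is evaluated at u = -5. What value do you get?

L_0(-5) = (-6)·(-7)/[(-1)·(-2)] = 21
L_1(-5) = (-5)·(-7)/[(1)·(-1)] = -35
L_2(-5) = (-5)·(-6)/[(2)·(1)] = 15
Sum: (-1)·(21) + 4·(-35) + 11·(15) = 4

4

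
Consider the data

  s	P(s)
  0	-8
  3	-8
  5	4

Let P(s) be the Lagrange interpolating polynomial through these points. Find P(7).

128/5

L_0(7) = (4)·(2)/[(-3)·(-5)] = 8/15
L_1(7) = (7)·(2)/[(3)·(-2)] = -7/3
L_2(7) = (7)·(4)/[(5)·(2)] = 14/5
Sum: (-8)·(8/15) + (-8)·(-7/3) + 4·(14/5) = 128/5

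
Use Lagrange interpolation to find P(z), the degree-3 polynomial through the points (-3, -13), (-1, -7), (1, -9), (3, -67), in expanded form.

P(z) = -z^3 - 4z^2 - 4

Build the Lagrange basis polynomials:
L_0(z) = (z + 1)(z - 1)(z - 3) / [-48] = -(1/48)z^3 + (1/16)z^2 + (1/48)z - 1/16
L_1(z) = (z + 3)(z - 1)(z - 3) / [16] = (1/16)z^3 - (1/16)z^2 - (9/16)z + 9/16
L_2(z) = (z + 3)(z + 1)(z - 3) / [-16] = -(1/16)z^3 - (1/16)z^2 + (9/16)z + 9/16
L_3(z) = (z + 3)(z + 1)(z - 1) / [48] = (1/48)z^3 + (1/16)z^2 - (1/48)z - 1/16
P(z) = (-13)·L_0 + (-7)·L_1 + (-9)·L_2 + (-67)·L_3
  (-13)·L_0(z) = (13/48)z^3 - (13/16)z^2 - (13/48)z + 13/16
  (-7)·L_1(z) = -(7/16)z^3 + (7/16)z^2 + (63/16)z - 63/16
  (-9)·L_2(z) = (9/16)z^3 + (9/16)z^2 - (81/16)z - 81/16
  (-67)·L_3(z) = -(67/48)z^3 - (67/16)z^2 + (67/48)z + 67/16
Adding term by term: -z^3 - 4z^2 - 4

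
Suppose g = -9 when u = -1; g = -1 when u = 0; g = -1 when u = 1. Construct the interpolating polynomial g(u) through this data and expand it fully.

g(u) = -4u^2 + 4u - 1

Newton's divided differences:
g[-1,0] = (-1 - (-9)) / (0 - (-1)) = 8
g[0,1] = (-1 - (-1)) / (1 - 0) = 0
g[-1,0,1] = (0 - 8) / (1 - (-1)) = -4
g(u) = -9 + 8·(u + 1) + (-4)·(u + 1)u
Expanding: g(u) = -4u^2 + 4u - 1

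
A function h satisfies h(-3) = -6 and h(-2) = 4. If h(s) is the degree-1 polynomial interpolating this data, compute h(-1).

14

Evaluate each Lagrange basis at s = -1:
L_0(-1) = (1)/[(-1)] = -1
L_1(-1) = (2)/[(1)] = 2
Sum: (-6)·(-1) + 4·(2) = 14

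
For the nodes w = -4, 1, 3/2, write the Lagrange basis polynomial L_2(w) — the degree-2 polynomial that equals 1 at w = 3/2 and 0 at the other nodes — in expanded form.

L_2(w) = (4/11)w^2 + (12/11)w - 16/11

L_2(w) = (w + 4)(w - 1) / [(11/2)·(1/2)]
       = (w^2 + 3w - 4) / (11/4)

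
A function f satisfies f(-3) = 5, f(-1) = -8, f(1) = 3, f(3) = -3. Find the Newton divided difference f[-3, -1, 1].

3

f[-3,-1] = (-8 - 5) / (-1 - (-3)) = -13/2
f[-1,1] = (3 - (-8)) / (1 - (-1)) = 11/2
f[-3,-1,1] = (11/2 - (-13/2)) / (1 - (-3)) = 3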